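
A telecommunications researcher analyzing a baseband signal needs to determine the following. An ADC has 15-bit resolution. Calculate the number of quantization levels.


Number of quantization levels = 2^N
= 2^15
= 32768

32768


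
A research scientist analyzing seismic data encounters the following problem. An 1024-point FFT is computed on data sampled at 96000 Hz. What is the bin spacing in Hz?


DFT frequency resolution:
df = fs / N
   = 96000 / 1024
   = 93.75 Hz

93.75 Hz


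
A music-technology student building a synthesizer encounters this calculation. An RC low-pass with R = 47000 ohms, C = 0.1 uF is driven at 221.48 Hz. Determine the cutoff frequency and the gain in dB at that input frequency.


Step 1 — cutoff frequency:
fc = 1 / (2*pi*R*C)
C = 0.1 uF = 1e-07 F
fc = 1 / (2*pi*47000*1e-07)
   = 33.8628 Hz

Step 2 — magnitude at f = 221.48 Hz:
|H(f)| = 1 / sqrt(1 + (f/fc)^2)
f/fc = 221.48 / 33.8628 = 6.540511
|H| = 1 / sqrt(1 + 42.778284) = 0.1511369
|H|_dB = 20*log10(0.1511369) = -16.41 dB

fc = 33.8628 Hz; |H(221.48 Hz)| = -16.41 dB


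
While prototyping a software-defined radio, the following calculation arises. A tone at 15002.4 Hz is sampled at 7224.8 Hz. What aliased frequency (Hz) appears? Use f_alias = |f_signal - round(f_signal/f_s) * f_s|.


Compute the nearest integer multiple of fs to the signal:
n = round(15002.4 / 7224.8) = 2
f_alias = |15002.4 - 2 * 7224.8|
        = |15002.4 - 14449.6|
        = 552.8 Hz

552.8


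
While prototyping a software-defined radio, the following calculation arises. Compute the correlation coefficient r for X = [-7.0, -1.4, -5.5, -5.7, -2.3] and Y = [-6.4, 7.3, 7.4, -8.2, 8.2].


Pearson correlation coefficient (population):
r = cov(X,Y) / (std(X) * std(Y))
Mean X = -4.38, Mean Y = 1.66
Cov(X,Y) = 11.6228
Std(X) = 2.147929, Std(Y) = 7.344549
r = 0.7368

0.7368


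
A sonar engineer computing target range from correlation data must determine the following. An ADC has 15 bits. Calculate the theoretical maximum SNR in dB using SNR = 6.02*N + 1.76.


Theoretical SNR for a full-scale sinusoid:
SNR = 6.02 * N + 1.76
    = 6.02 * 15 + 1.76
    = 90.3 + 1.76
    = 92.06 dB

92.06 dB


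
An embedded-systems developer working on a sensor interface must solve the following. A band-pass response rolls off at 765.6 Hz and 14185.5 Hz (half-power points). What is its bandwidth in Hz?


Bandwidth is the difference of -3dB frequencies:
BW = f_high - f_low
   = 14185.5 - 765.6
   = 13419.9 Hz

13419.9 Hz


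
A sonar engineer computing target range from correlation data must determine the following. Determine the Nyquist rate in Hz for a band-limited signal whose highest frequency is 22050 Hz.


The Nyquist rate is twice the maximum frequency component.
fs_min = 2 * fmax
      = 2 * 22050
      = 44100 Hz

44100


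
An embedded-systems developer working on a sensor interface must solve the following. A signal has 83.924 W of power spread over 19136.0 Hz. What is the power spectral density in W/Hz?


Power spectral density:
PSD = P / BW
    = 83.924 / 19136.0
    = 0.00438566 W/Hz

0.00438566 W/Hz


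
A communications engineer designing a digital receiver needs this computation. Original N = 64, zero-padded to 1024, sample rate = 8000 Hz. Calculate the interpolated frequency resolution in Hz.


Frequency resolution after zero-padding:
N_padded = 64 * 16 = 1024
df = fs / N_padded
   = 8000 / 1024
   = 7.8125 Hz

7.8125 Hz


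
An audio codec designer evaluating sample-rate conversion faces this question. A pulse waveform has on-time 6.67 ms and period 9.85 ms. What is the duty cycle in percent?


Duty cycle as a percentage:
DC = (t_on / T) * 100
   = (6.67 / 9.85) * 100
   = 0.677157 * 100
   = 67.72 %

67.72 %


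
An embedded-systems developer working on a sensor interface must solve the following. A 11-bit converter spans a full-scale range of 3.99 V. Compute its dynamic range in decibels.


Dynamic range from full-scale to LSB:
V_min = V_max / 2^bits = 3.99 / 2^11
DR = 20 * log10(V_max / V_min)
   = 20 * log10(2^11)
   = 20 * 11 * log10(2)
   = 66.23 dB

66.23 dB


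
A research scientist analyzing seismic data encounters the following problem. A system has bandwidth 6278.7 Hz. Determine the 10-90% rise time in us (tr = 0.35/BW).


Rise time from bandwidth relationship:
tr = 0.35 / BW
   = 0.35 / 6278.7
   = 5.574402344e-05 s
   = 55.744 us

55.744 us


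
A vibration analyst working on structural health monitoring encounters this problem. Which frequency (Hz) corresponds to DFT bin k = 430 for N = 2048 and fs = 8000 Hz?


Frequency of DFT bin k:
f_k = k * fs / N
    = 430 * 8000 / 2048
    = 3440000 / 2048
    = 1679.688 Hz

1679.688 Hz


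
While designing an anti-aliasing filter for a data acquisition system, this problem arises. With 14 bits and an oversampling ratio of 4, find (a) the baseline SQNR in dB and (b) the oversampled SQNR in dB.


Step 1 — baseline SQNR at Nyquist:
SQNR_base = 6.02*N + 1.76
          = 6.02*14 + 1.76
          = 86.04 dB

Step 2 — oversampling processing gain:
G = 10*log10(OSR) = 10*log10(4) = 6.02 dB

Step 3 — total:
SQNR_total = 86.04 + 6.02 = 92.06 dB

Base SQNR = 86.04 dB; oversampled SQNR = 92.06 dB


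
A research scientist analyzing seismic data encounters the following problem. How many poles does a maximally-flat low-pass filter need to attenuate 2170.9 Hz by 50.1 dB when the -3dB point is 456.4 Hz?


Butterworth filter order formula:
n = log10(10^(A/10) - 1) / (2 * log10(f_stop/f_pass))
10^(50.1/10) - 1 = 102328.2992
f_stop/f_pass = 2170.9 / 456.4 = 4.7566
n = 3.6985 -> ceil = 4

4


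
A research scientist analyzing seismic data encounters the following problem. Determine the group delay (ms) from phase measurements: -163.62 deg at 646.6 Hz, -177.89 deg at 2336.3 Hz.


Group delay from phase difference:
tau = -d(phi)/d(omega)
d(phi) = -14.27 deg = -0.249058 rad
d(omega) = 2*pi*(2336.3 - 646.6) = 10616.6982 rad/s
tau = -(-0.249058) / 10616.6982
    = 0.0235 ms

0.0235 ms


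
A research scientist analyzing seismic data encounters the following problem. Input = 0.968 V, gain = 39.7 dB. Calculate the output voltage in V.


Output voltage from dB gain:
V_out = V_in * 10^(gain_dB / 20)
      = 0.968 * 10^(39.7 / 20)
      = 0.968 * 96.605088
      = 93.5137 V

93.5137 V


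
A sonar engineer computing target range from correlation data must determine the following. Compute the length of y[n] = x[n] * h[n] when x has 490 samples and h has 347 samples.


Linear convolution output length:
L = N + M - 1
  = 490 + 347 - 1
  = 836 samples

836


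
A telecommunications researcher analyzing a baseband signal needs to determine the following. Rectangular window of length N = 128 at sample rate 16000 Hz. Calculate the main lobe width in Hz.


Main lobe width for a rectangular window:
Width = 2 * fs / N
      = 2 * 16000 / 128
      = 32000 / 128
      = 250.0 Hz

250.0 Hz


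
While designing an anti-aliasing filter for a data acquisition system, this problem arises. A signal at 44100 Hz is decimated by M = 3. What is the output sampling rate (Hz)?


Decimation reduces the sample rate:
fs_out = fs_in / M
       = 44100 / 3
       = 14700.0 Hz

14700.0 Hz


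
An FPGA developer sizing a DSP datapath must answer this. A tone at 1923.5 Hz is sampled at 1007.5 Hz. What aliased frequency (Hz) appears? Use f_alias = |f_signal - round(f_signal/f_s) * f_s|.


Compute the nearest integer multiple of fs to the signal:
n = round(1923.5 / 1007.5) = 2
f_alias = |1923.5 - 2 * 1007.5|
        = |1923.5 - 2015.0|
        = 91.5 Hz

91.5


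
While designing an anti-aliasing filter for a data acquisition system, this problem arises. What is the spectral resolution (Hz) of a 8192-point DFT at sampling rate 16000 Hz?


DFT frequency resolution:
df = fs / N
   = 16000 / 8192
   = 1.9531 Hz

1.9531 Hz


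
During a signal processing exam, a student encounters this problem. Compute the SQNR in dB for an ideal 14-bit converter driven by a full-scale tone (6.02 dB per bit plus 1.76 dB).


Theoretical SNR for a full-scale sinusoid:
SNR = 6.02 * N + 1.76
    = 6.02 * 14 + 1.76
    = 84.28 + 1.76
    = 86.04 dB

86.04 dB


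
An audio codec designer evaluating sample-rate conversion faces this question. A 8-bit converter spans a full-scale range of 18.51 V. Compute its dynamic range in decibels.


Dynamic range from full-scale to LSB:
V_min = V_max / 2^bits = 18.51 / 2^8
DR = 20 * log10(V_max / V_min)
   = 20 * log10(2^8)
   = 20 * 8 * log10(2)
   = 48.16 dB

48.16 dB


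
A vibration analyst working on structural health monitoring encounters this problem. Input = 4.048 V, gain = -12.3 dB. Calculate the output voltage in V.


Output voltage from dB gain:
V_out = V_in * 10^(gain_dB / 20)
      = 4.048 * 10^(-12.3 / 20)
      = 4.048 * 0.242661
      = 0.9823 V

0.9823 V


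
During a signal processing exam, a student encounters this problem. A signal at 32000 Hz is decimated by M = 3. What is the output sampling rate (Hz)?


Decimation reduces the sample rate:
fs_out = fs_in / M
       = 32000 / 3
       = 10666.6667 Hz

10666.6667 Hz


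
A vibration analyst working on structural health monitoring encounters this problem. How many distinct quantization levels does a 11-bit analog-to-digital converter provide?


Number of quantization levels = 2^N
= 2^11
= 2048

2048


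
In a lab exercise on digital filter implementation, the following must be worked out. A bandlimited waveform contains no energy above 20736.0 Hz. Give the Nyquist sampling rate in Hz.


The Nyquist rate is twice the maximum frequency component.
fs_min = 2 * fmax
      = 2 * 20736.0
      = 41472.0 Hz

41472.0


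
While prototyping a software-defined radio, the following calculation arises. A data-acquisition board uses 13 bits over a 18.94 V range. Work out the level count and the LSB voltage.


Step 1 — number of quantization levels:
L = 2^N = 2^13 = 8192

Step 2 — LSB step size:
delta = Vfs / L
      = 18.94 / 8192
      = 0.00231201 V

Levels = 8192; step size = 0.00231201 V


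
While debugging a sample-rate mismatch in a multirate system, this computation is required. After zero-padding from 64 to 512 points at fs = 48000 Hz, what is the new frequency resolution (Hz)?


Frequency resolution after zero-padding:
N_padded = 64 * 8 = 512
df = fs / N_padded
   = 48000 / 512
   = 93.75 Hz

93.75 Hz


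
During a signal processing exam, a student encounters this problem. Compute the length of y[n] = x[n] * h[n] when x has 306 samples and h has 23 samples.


Linear convolution output length:
L = N + M - 1
  = 306 + 23 - 1
  = 328 samples

328


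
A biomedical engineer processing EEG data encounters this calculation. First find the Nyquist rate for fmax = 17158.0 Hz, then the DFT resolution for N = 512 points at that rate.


Step 1 — Nyquist sampling rate:
fs = 2 * fmax = 2 * 17158.0 = 34316.0 Hz

Step 2 — DFT bin spacing:
df = fs / N = 34316.0 / 512 = 67.0234 Hz

67.0234 Hz


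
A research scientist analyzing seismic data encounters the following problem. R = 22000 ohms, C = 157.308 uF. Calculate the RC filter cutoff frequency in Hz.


Cutoff frequency of a first-order RC filter:
fc = 1 / (2 * pi * R * C)
C = 157.308 uF = 0.000157308 F
fc = 1 / (2 * pi * 22000 * 0.000157308)
   = 1 / 21.74469691464
   = 0.045988 Hz

0.045988 Hz


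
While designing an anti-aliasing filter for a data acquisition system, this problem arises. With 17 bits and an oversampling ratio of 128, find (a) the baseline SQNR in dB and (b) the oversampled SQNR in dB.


Step 1 — baseline SQNR at Nyquist:
SQNR_base = 6.02*N + 1.76
          = 6.02*17 + 1.76
          = 104.1 dB

Step 2 — oversampling processing gain:
G = 10*log10(OSR) = 10*log10(128) = 21.07 dB

Step 3 — total:
SQNR_total = 104.1 + 21.07 = 125.17 dB

Base SQNR = 104.1 dB; oversampled SQNR = 125.17 dB


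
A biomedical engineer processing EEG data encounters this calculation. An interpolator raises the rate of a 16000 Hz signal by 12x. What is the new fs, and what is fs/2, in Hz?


Step 1 — output sample rate after interpolation by L:
fs_out = L * fs_in = 12 * 16000 = 192000 Hz

Step 2 — Nyquist frequency of the output stream:
f_Nyq = fs_out / 2 = 192000 / 2 = 96000.0 Hz

fs_out = 192000 Hz; f_Nyquist = 96000.0 Hz


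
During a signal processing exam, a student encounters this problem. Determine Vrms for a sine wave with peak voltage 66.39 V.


RMS voltage for a sinusoidal waveform:
V_rms = V_peak / sqrt(2)
      = 66.39 / 1.414214
      = 46.945 V

46.945 V


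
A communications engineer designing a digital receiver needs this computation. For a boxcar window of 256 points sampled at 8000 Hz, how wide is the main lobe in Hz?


Main lobe width for a rectangular window:
Width = 2 * fs / N
      = 2 * 8000 / 256
      = 16000 / 256
      = 62.5 Hz

62.5 Hz


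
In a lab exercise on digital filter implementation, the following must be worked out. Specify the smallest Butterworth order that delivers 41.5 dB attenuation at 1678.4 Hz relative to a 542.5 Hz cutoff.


Butterworth filter order formula:
n = log10(10^(A/10) - 1) / (2 * log10(f_stop/f_pass))
10^(41.5/10) - 1 = 14124.3754
f_stop/f_pass = 1678.4 / 542.5 = 3.0938
n = 4.2304 -> ceil = 5

5


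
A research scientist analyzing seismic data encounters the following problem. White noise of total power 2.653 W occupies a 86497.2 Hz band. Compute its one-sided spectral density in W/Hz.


Power spectral density:
PSD = P / BW
    = 2.653 / 86497.2
    = 3.067e-05 W/Hz

3.067e-05 W/Hz


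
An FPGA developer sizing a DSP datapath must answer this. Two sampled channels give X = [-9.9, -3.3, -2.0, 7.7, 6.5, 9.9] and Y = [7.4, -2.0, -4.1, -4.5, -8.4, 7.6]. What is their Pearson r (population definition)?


Pearson correlation coefficient (population):
r = cov(X,Y) / (std(X) * std(Y))
Mean X = 1.4833, Mean Y = -0.6667
Cov(X,Y) = -11.089444
Std(X) = 7.062204, Std(Y) = 6.075543
r = -0.2585

-0.2585


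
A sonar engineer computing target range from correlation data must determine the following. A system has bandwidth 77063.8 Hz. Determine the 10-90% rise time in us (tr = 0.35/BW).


Rise time from bandwidth relationship:
tr = 0.35 / BW
   = 0.35 / 77063.8
   = 4.54169143e-06 s
   = 4.5417 us

4.5417 us


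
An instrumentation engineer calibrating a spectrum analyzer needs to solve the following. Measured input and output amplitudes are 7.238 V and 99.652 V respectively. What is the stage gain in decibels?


Voltage gain in dB:
G = 20 * log10(Vout / Vin)
  = 20 * log10(99.652 / 7.238)
  = 20 * log10(13.767892)
  = 20 * 1.138867
  = 22.78 dB

22.78 dB


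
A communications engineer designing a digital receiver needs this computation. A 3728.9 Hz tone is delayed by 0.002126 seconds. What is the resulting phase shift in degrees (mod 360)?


Phase shift from frequency and time delay:
phi = 360 * f * t_delay
    = 360 * 3728.9 * 0.002126
    = 2853.95 degrees
    mod 360 = 333.95 degrees

333.95 degrees


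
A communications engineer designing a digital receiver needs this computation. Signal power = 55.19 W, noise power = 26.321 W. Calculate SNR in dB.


SNR in decibels:
SNR = 10 * log10(Ps / Pn)
    = 10 * log10(55.19 / 26.321)
    = 10 * log10(2.0968)
    = 10 * 0.3216
    = 3.22 dB

3.22 dB


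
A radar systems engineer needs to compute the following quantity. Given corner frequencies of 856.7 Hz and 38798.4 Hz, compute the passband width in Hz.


Bandwidth is the difference of -3dB frequencies:
BW = f_high - f_low
   = 38798.4 - 856.7
   = 37941.7 Hz

37941.7 Hz


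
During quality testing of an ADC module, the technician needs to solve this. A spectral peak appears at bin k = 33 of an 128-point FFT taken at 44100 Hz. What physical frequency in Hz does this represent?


Frequency of DFT bin k:
f_k = k * fs / N
    = 33 * 44100 / 128
    = 1455300 / 128
    = 11369.531 Hz

11369.531 Hz


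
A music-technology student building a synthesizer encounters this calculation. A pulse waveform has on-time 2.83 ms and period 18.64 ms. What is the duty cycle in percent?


Duty cycle as a percentage:
DC = (t_on / T) * 100
   = (2.83 / 18.64) * 100
   = 0.151824 * 100
   = 15.18 %

15.18 %


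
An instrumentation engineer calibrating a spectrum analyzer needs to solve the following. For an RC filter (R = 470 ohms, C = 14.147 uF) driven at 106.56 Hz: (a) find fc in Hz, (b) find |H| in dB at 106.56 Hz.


Step 1 — cutoff frequency:
fc = 1 / (2*pi*R*C)
C = 14.147 uF = 1.4147e-05 F
fc = 1 / (2*pi*470*1.4147e-05)
   = 23.9363 Hz

Step 2 — magnitude at f = 106.56 Hz:
|H(f)| = 1 / sqrt(1 + (f/fc)^2)
f/fc = 106.56 / 23.9363 = 4.451816
|H| = 1 / sqrt(1 + 19.818666) = 0.2191662
|H|_dB = 20*log10(0.2191662) = -13.18 dB

fc = 23.9363 Hz; |H(106.56 Hz)| = -13.18 dB


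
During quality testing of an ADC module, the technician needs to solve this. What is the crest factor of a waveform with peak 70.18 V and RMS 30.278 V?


Crest factor is the ratio of peak to RMS:
CF = V_peak / V_rms
   = 70.18 / 30.278
   = 2.3179

2.3179


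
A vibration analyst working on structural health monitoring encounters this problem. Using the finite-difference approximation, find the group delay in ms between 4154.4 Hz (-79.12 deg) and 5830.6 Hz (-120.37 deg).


Group delay from phase difference:
tau = -d(phi)/d(omega)
d(phi) = -41.25 deg = -0.719948 rad
d(omega) = 2*pi*(5830.6 - 4154.4) = 10531.8752 rad/s
tau = -(-0.719948) / 10531.8752
    = 0.0684 ms

0.0684 ms


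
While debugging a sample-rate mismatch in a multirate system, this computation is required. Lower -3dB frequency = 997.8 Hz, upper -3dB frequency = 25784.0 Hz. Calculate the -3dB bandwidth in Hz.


Bandwidth is the difference of -3dB frequencies:
BW = f_high - f_low
   = 25784.0 - 997.8
   = 24786.2 Hz

24786.2 Hz


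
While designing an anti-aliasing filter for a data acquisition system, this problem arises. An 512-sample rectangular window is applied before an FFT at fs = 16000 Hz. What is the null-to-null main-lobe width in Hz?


Main lobe width for a rectangular window:
Width = 2 * fs / N
      = 2 * 16000 / 512
      = 32000 / 512
      = 62.5 Hz

62.5 Hz


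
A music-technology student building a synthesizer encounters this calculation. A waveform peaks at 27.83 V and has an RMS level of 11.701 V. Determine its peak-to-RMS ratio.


Crest factor is the ratio of peak to RMS:
CF = V_peak / V_rms
   = 27.83 / 11.701
   = 2.3784

2.3784


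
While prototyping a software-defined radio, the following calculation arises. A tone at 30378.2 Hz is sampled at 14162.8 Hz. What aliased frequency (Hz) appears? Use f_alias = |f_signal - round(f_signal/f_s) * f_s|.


Compute the nearest integer multiple of fs to the signal:
n = round(30378.2 / 14162.8) = 2
f_alias = |30378.2 - 2 * 14162.8|
        = |30378.2 - 28325.6|
        = 2052.6 Hz

2052.6


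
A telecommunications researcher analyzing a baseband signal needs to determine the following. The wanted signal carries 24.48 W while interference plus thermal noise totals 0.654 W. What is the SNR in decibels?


SNR in decibels:
SNR = 10 * log10(Ps / Pn)
    = 10 * log10(24.48 / 0.654)
    = 10 * log10(37.4312)
    = 10 * 1.5732
    = 15.73 dB

15.73 dB


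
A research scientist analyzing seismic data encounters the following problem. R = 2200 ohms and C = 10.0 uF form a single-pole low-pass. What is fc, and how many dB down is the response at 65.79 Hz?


Step 1 — cutoff frequency:
fc = 1 / (2*pi*R*C)
C = 10.0 uF = 1e-05 F
fc = 1 / (2*pi*2200*1e-05)
   = 7.23432 Hz

Step 2 — magnitude at f = 65.79 Hz:
|H(f)| = 1 / sqrt(1 + (f/fc)^2)
f/fc = 65.79 / 7.23432 = 9.094151
|H| = 1 / sqrt(1 + 82.703582) = 0.109302
|H|_dB = 20*log10(0.109302) = -19.23 dB

fc = 7.23432 Hz; |H(65.79 Hz)| = -19.23 dB


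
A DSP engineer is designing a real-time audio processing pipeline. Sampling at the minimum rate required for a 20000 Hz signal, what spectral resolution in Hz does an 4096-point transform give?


Step 1 — Nyquist sampling rate:
fs = 2 * fmax = 2 * 20000 = 40000 Hz

Step 2 — DFT bin spacing:
df = fs / N = 40000 / 4096 = 9.7656 Hz

9.7656 Hz


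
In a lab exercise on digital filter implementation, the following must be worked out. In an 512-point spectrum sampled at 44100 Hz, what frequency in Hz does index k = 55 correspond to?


Frequency of DFT bin k:
f_k = k * fs / N
    = 55 * 44100 / 512
    = 2425500 / 512
    = 4737.305 Hz

4737.305 Hz


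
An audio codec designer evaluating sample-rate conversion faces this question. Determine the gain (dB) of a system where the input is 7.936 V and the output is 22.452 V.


Voltage gain in dB:
G = 20 * log10(Vout / Vin)
  = 20 * log10(22.452 / 7.936)
  = 20 * log10(2.829133)
  = 20 * 0.451653
  = 9.03 dB

9.03 dB


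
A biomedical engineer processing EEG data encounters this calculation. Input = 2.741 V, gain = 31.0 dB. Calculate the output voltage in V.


Output voltage from dB gain:
V_out = V_in * 10^(gain_dB / 20)
      = 2.741 * 10^(31.0 / 20)
      = 2.741 * 35.481339
      = 97.2543 V

97.2543 V


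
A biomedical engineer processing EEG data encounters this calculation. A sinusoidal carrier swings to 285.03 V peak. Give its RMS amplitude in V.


RMS voltage for a sinusoidal waveform:
V_rms = V_peak / sqrt(2)
      = 285.03 / 1.414214
      = 201.547 V

201.547 V


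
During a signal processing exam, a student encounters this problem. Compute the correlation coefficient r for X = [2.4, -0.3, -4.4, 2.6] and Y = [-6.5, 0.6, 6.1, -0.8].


Pearson correlation coefficient (population):
r = cov(X,Y) / (std(X) * std(Y))
Mean X = 0.075, Mean Y = -0.15
Cov(X,Y) = -11.16375
Std(X) = 2.826106, Std(Y) = 4.482466
r = -0.8813

-0.8813


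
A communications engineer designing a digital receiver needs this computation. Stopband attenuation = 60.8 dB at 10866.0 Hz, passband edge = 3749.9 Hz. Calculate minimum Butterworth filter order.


Butterworth filter order formula:
n = log10(10^(A/10) - 1) / (2 * log10(f_stop/f_pass))
10^(60.8/10) - 1 = 1202263.4346
f_stop/f_pass = 10866.0 / 3749.9 = 2.8977
n = 6.5794 -> ceil = 7

7


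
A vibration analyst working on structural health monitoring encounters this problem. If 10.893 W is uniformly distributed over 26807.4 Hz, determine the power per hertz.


Power spectral density:
PSD = P / BW
    = 10.893 / 26807.4
    = 0.00040634 W/Hz

0.00040634 W/Hz


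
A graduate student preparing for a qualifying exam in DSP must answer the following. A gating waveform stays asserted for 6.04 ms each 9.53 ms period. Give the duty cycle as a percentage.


Duty cycle as a percentage:
DC = (t_on / T) * 100
   = (6.04 / 9.53) * 100
   = 0.633788 * 100
   = 63.38 %

63.38 %


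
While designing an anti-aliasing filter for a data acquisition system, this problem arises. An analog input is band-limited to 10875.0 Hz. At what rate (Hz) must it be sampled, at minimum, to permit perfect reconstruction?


The Nyquist rate is twice the maximum frequency component.
fs_min = 2 * fmax
      = 2 * 10875.0
      = 21750.0 Hz

21750.0


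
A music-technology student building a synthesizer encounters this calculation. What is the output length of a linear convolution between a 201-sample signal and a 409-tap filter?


Linear convolution output length:
L = N + M - 1
  = 201 + 409 - 1
  = 609 samples

609


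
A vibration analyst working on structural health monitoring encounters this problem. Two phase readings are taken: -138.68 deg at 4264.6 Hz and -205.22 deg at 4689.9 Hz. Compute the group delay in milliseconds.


Group delay from phase difference:
tau = -d(phi)/d(omega)
d(phi) = -66.54 deg = -1.161342 rad
d(omega) = 2*pi*(4689.9 - 4264.6) = 2672.2387 rad/s
tau = -(-1.161342) / 2672.2387
    = 0.4346 ms

0.4346 ms


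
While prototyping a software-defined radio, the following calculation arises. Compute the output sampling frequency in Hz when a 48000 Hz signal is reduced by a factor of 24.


Decimation reduces the sample rate:
fs_out = fs_in / M
       = 48000 / 24
       = 2000.0 Hz

2000.0 Hz


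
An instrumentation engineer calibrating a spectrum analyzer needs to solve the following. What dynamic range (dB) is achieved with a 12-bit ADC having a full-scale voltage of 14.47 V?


Dynamic range from full-scale to LSB:
V_min = V_max / 2^bits = 14.47 / 2^12
DR = 20 * log10(V_max / V_min)
   = 20 * log10(2^12)
   = 20 * 12 * log10(2)
   = 72.25 dB

72.25 dB


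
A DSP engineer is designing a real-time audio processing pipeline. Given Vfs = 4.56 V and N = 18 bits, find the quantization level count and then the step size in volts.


Step 1 — number of quantization levels:
L = 2^N = 2^18 = 262144

Step 2 — LSB step size:
delta = Vfs / L
      = 4.56 / 262144
      = 1.74e-05 V

Levels = 262144; step size = 1.74e-05 V


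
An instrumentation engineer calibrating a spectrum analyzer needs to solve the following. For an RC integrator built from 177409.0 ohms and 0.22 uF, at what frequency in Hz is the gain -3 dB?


Cutoff frequency of a first-order RC filter:
fc = 1 / (2 * pi * R * C)
C = 0.22 uF = 2.2e-07 F
fc = 1 / (2 * pi * 177409.0 * 2.2e-07)
   = 1 / 0.24523259687551
   = 4.077761 Hz

4.077761 Hz


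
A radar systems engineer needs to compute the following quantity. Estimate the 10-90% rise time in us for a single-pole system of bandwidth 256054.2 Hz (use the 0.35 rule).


Rise time from bandwidth relationship:
tr = 0.35 / BW
   = 0.35 / 256054.2
   = 1.366898102e-06 s
   = 1.3669 us

1.3669 us


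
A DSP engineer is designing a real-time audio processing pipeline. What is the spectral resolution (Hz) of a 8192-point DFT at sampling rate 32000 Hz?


DFT frequency resolution:
df = fs / N
   = 32000 / 8192
   = 3.9062 Hz

3.9062 Hz


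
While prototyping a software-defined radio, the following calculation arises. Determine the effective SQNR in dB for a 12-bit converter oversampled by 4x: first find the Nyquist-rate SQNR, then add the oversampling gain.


Step 1 — baseline SQNR at Nyquist:
SQNR_base = 6.02*N + 1.76
          = 6.02*12 + 1.76
          = 74.0 dB

Step 2 — oversampling processing gain:
G = 10*log10(OSR) = 10*log10(4) = 6.02 dB

Step 3 — total:
SQNR_total = 74.0 + 6.02 = 80.02 dB

Base SQNR = 74.0 dB; oversampled SQNR = 80.02 dB


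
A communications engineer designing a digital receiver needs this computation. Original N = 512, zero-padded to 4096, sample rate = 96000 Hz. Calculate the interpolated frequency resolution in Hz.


Frequency resolution after zero-padding:
N_padded = 512 * 8 = 4096
df = fs / N_padded
   = 96000 / 4096
   = 23.4375 Hz

23.4375 Hz


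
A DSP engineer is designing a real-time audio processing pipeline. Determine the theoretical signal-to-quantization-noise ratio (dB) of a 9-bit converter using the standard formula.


Theoretical SNR for a full-scale sinusoid:
SNR = 6.02 * N + 1.76
    = 6.02 * 9 + 1.76
    = 54.18 + 1.76
    = 55.94 dB

55.94 dB


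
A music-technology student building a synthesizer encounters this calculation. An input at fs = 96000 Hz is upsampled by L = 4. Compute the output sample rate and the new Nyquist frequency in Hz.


Step 1 — output sample rate after interpolation by L:
fs_out = L * fs_in = 4 * 96000 = 384000 Hz

Step 2 — Nyquist frequency of the output stream:
f_Nyq = fs_out / 2 = 384000 / 2 = 192000.0 Hz

fs_out = 384000 Hz; f_Nyquist = 192000.0 Hz


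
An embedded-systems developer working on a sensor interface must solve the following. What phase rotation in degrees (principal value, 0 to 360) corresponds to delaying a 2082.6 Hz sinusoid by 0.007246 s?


Phase shift from frequency and time delay:
phi = 360 * f * t_delay
    = 360 * 2082.6 * 0.007246
    = 5432.59 degrees
    mod 360 = 32.59 degrees

32.59 degrees


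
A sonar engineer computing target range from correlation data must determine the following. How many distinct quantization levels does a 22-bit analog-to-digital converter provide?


Number of quantization levels = 2^N
= 2^22
= 4194304

4194304


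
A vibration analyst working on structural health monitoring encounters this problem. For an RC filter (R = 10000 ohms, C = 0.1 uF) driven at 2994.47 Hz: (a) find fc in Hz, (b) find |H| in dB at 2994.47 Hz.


Step 1 — cutoff frequency:
fc = 1 / (2*pi*R*C)
C = 0.1 uF = 1e-07 F
fc = 1 / (2*pi*10000*1e-07)
   = 159.155 Hz

Step 2 — magnitude at f = 2994.47 Hz:
|H(f)| = 1 / sqrt(1 + (f/fc)^2)
f/fc = 2994.47 / 159.155 = 18.814803
|H| = 1 / sqrt(1 + 353.996812) = 0.0530747
|H|_dB = 20*log10(0.0530747) = -25.5 dB

fc = 159.155 Hz; |H(2994.47 Hz)| = -25.5 dB


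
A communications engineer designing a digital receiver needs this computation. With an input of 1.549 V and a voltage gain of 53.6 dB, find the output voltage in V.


Output voltage from dB gain:
V_out = V_in * 10^(gain_dB / 20)
      = 1.549 * 10^(53.6 / 20)
      = 1.549 * 478.630092
      = 741.398 V

741.398 V


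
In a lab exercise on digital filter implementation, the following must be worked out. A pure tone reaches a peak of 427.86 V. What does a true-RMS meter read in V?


RMS voltage for a sinusoidal waveform:
V_rms = V_peak / sqrt(2)
      = 427.86 / 1.414214
      = 302.543 V

302.543 V


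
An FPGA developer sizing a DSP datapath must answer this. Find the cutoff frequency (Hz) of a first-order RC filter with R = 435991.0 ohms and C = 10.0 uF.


Cutoff frequency of a first-order RC filter:
fc = 1 / (2 * pi * R * C)
C = 10.0 uF = 1e-05 F
fc = 1 / (2 * pi * 435991.0 * 1e-05)
   = 1 / 27.394122452625
   = 0.036504 Hz

0.036504 Hz


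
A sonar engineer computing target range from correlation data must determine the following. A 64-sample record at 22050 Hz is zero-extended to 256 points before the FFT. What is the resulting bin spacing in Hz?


Frequency resolution after zero-padding:
N_padded = 64 * 4 = 256
df = fs / N_padded
   = 22050 / 256
   = 86.1328 Hz

86.1328 Hz


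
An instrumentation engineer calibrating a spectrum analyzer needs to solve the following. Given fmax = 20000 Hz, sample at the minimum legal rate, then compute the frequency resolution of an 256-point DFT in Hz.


Step 1 — Nyquist sampling rate:
fs = 2 * fmax = 2 * 20000 = 40000 Hz

Step 2 — DFT bin spacing:
df = fs / N = 40000 / 256 = 156.25 Hz

156.25 Hz


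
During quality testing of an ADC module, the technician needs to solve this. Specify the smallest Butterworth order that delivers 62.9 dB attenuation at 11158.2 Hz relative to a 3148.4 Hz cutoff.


Butterworth filter order formula:
n = log10(10^(A/10) - 1) / (2 * log10(f_stop/f_pass))
10^(62.9/10) - 1 = 1949843.5998
f_stop/f_pass = 11158.2 / 3148.4 = 3.5441
n = 5.7233 -> ceil = 6

6


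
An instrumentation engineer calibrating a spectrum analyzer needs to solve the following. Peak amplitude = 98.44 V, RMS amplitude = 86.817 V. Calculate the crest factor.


Crest factor is the ratio of peak to RMS:
CF = V_peak / V_rms
   = 98.44 / 86.817
   = 1.1339

1.1339


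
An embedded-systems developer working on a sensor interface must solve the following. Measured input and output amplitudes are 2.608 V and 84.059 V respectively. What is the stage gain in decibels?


Voltage gain in dB:
G = 20 * log10(Vout / Vin)
  = 20 * log10(84.059 / 2.608)
  = 20 * log10(32.231212)
  = 20 * 1.508277
  = 30.17 dB

30.17 dB


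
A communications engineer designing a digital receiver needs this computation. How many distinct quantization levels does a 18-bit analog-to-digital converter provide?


Number of quantization levels = 2^N
= 2^18
= 262144

262144


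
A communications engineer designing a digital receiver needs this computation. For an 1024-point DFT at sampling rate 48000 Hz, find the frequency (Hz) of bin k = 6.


Frequency of DFT bin k:
f_k = k * fs / N
    = 6 * 48000 / 1024
    = 288000 / 1024
    = 281.25 Hz

281.25 Hz


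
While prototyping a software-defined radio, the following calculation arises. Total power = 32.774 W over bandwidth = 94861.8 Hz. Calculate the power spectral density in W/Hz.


Power spectral density:
PSD = P / BW
    = 32.774 / 94861.8
    = 0.00034549 W/Hz

0.00034549 W/Hz


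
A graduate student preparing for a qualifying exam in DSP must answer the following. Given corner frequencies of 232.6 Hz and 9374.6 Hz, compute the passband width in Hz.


Bandwidth is the difference of -3dB frequencies:
BW = f_high - f_low
   = 9374.6 - 232.6
   = 9142.0 Hz

9142.0 Hz


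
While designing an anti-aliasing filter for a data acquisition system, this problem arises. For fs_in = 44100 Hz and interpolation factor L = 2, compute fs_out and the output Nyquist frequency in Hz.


Step 1 — output sample rate after interpolation by L:
fs_out = L * fs_in = 2 * 44100 = 88200 Hz

Step 2 — Nyquist frequency of the output stream:
f_Nyq = fs_out / 2 = 88200 / 2 = 44100.0 Hz

fs_out = 88200 Hz; f_Nyquist = 44100.0 Hz


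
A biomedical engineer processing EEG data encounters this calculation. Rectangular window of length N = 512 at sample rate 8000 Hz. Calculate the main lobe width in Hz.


Main lobe width for a rectangular window:
Width = 2 * fs / N
      = 2 * 8000 / 512
      = 16000 / 512
      = 31.25 Hz

31.25 Hz


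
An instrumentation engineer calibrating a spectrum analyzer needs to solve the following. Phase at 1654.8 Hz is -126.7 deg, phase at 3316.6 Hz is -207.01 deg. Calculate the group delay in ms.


Group delay from phase difference:
tau = -d(phi)/d(omega)
d(phi) = -80.31 deg = -1.401674 rad
d(omega) = 2*pi*(3316.6 - 1654.8) = 10441.3973 rad/s
tau = -(-1.401674) / 10441.3973
    = 0.1342 ms

0.1342 ms


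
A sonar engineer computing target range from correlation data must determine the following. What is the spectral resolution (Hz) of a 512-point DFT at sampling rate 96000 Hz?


DFT frequency resolution:
df = fs / N
   = 96000 / 512
   = 187.5 Hz

187.5 Hz


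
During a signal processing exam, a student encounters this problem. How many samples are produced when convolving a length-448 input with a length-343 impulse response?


Linear convolution output length:
L = N + M - 1
  = 448 + 343 - 1
  = 790 samples

790


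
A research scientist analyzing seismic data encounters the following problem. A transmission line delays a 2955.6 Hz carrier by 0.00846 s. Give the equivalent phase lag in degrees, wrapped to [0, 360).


Phase shift from frequency and time delay:
phi = 360 * f * t_delay
    = 360 * 2955.6 * 0.00846
    = 9001.58 degrees
    mod 360 = 1.58 degrees

1.58 degrees


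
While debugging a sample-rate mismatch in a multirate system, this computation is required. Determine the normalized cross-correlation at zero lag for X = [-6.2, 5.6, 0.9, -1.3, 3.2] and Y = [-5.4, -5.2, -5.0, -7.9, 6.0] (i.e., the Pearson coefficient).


Pearson correlation coefficient (population):
r = cov(X,Y) / (std(X) * std(Y))
Mean X = 0.44, Mean Y = -3.5
Cov(X,Y) = 7.406
Std(X) = 4.039109, Std(Y) = 4.865388
r = 0.3769

0.3769


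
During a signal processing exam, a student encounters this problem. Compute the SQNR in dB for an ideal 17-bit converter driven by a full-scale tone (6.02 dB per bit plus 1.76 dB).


Theoretical SNR for a full-scale sinusoid:
SNR = 6.02 * N + 1.76
    = 6.02 * 17 + 1.76
    = 102.34 + 1.76
    = 104.1 dB

104.1 dB


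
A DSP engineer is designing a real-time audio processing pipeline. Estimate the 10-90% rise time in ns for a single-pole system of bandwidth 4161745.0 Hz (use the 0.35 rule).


Rise time from bandwidth relationship:
tr = 0.35 / BW
   = 0.35 / 4161745.0
   = 8.409933814e-08 s
   = 84.0993 ns

84.0993 ns


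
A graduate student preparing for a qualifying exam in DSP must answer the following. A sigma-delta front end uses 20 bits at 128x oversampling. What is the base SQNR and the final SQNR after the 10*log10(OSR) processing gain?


Step 1 — baseline SQNR at Nyquist:
SQNR_base = 6.02*N + 1.76
          = 6.02*20 + 1.76
          = 122.16 dB

Step 2 — oversampling processing gain:
G = 10*log10(OSR) = 10*log10(128) = 21.07 dB

Step 3 — total:
SQNR_total = 122.16 + 21.07 = 143.23 dB

Base SQNR = 122.16 dB; oversampled SQNR = 143.23 dB


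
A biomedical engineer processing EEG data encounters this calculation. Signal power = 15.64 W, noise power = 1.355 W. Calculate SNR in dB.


SNR in decibels:
SNR = 10 * log10(Ps / Pn)
    = 10 * log10(15.64 / 1.355)
    = 10 * log10(11.5424)
    = 10 * 1.0623
    = 10.62 dB

10.62 dB


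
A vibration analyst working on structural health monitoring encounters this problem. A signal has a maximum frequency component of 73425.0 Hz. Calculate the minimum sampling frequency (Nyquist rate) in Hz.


The Nyquist rate is twice the maximum frequency component.
fs_min = 2 * fmax
      = 2 * 73425.0
      = 146850.0 Hz

146850.0


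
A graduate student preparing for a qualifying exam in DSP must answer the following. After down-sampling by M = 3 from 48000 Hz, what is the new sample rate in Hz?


Decimation reduces the sample rate:
fs_out = fs_in / M
       = 48000 / 3
       = 16000.0 Hz

16000.0 Hz


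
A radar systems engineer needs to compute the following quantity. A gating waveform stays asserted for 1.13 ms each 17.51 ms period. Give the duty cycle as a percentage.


Duty cycle as a percentage:
DC = (t_on / T) * 100
   = (1.13 / 17.51) * 100
   = 0.064535 * 100
   = 6.45 %

6.45 %


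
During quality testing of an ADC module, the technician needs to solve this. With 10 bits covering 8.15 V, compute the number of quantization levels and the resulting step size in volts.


Step 1 — number of quantization levels:
L = 2^N = 2^10 = 1024

Step 2 — LSB step size:
delta = Vfs / L
      = 8.15 / 1024
      = 0.00795898 V

Levels = 1024; step size = 0.00795898 V


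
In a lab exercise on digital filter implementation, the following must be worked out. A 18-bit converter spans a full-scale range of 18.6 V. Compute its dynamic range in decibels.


Dynamic range from full-scale to LSB:
V_min = V_max / 2^bits = 18.6 / 2^18
DR = 20 * log10(V_max / V_min)
   = 20 * log10(2^18)
   = 20 * 18 * log10(2)
   = 108.37 dB

108.37 dB


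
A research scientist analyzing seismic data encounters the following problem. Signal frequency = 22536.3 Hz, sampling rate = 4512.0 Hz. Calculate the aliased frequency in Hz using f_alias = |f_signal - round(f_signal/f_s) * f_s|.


Compute the nearest integer multiple of fs to the signal:
n = round(22536.3 / 4512.0) = 5
f_alias = |22536.3 - 5 * 4512.0|
        = |22536.3 - 22560.0|
        = 23.7 Hz

23.7


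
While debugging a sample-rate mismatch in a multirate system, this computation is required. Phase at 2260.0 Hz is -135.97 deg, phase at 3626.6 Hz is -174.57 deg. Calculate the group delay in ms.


Group delay from phase difference:
tau = -d(phi)/d(omega)
d(phi) = -38.6 deg = -0.673697 rad
d(omega) = 2*pi*(3626.6 - 2260.0) = 8586.601 rad/s
tau = -(-0.673697) / 8586.601
    = 0.0785 ms

0.0785 ms


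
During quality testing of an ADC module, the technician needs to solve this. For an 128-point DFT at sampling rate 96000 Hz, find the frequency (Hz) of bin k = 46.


Frequency of DFT bin k:
f_k = k * fs / N
    = 46 * 96000 / 128
    = 4416000 / 128
    = 34500.0 Hz

34500.0 Hz


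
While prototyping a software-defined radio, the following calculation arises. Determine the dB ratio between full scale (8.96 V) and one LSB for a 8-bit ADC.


Dynamic range from full-scale to LSB:
V_min = V_max / 2^bits = 8.96 / 2^8
DR = 20 * log10(V_max / V_min)
   = 20 * log10(2^8)
   = 20 * 8 * log10(2)
   = 48.16 dB

48.16 dB


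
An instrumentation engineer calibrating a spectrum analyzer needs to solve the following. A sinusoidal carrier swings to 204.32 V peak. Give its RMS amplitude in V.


RMS voltage for a sinusoidal waveform:
V_rms = V_peak / sqrt(2)
      = 204.32 / 1.414214
      = 144.476 V

144.476 V
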